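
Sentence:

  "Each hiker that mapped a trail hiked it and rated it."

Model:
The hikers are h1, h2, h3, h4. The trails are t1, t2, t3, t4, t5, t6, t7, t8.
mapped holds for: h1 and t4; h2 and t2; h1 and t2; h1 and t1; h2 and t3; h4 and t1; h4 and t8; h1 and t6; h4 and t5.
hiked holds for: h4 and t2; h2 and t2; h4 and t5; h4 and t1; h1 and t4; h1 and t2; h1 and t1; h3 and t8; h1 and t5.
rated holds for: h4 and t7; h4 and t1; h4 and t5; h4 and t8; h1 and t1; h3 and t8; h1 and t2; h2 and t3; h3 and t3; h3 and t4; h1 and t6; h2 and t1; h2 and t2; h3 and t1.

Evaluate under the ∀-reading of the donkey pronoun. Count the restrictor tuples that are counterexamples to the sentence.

"it" takes "a trail" as antecedent — a donkey pronoun bound across the clause boundary.
Strong reading: for every (h,t) with mapped(h,t), hiked(h,t) ∧ rated(h,t).
Restrictor pairs: (h1,t1) ✓  (h1,t2) ✓  (h1,t4) ✗  (h1,t6) ✗  (h2,t2) ✓  (h2,t3) ✗  (h4,t1) ✓  (h4,t5) ✓  (h4,t8) ✗
Counterexamples (restrictor pairs failing the scope): 4.

4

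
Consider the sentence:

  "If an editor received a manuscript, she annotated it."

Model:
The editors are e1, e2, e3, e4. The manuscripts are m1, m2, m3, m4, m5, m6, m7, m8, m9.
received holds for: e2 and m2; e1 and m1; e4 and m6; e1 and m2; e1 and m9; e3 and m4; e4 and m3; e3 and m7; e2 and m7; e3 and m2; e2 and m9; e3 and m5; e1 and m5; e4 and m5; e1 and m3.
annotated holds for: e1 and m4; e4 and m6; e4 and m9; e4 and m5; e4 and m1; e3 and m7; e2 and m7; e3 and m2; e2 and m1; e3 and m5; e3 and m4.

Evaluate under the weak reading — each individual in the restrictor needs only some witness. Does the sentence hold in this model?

False

"it" takes "a manuscript" as antecedent — a donkey pronoun bound across the clause boundary.
Weak reading: every editor e with some received-manuscript has at least one received-manuscript m such that annotated(e,m).
Per editor: e1:✗  e2:✓  e3:✓  e4:✓
e1 has no witness among its received-manuscripts.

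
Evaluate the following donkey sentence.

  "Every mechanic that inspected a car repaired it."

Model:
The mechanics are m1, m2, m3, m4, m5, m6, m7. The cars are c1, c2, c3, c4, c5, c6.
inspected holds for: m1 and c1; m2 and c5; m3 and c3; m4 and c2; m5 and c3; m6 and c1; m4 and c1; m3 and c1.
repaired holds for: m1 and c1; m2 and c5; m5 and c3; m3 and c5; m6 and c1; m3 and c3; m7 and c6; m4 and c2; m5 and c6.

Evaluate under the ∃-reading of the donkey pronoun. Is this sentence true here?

True

"it" takes "a car" as antecedent — a donkey pronoun bound across the clause boundary.
Weak reading: every mechanic m with some inspected-car has at least one inspected-car c such that repaired(m,c).
Per mechanic: m1:✓  m2:✓  m3:✓  m4:✓  m5:✓  m6:✓
Every mechanic in the restrictor has a witness.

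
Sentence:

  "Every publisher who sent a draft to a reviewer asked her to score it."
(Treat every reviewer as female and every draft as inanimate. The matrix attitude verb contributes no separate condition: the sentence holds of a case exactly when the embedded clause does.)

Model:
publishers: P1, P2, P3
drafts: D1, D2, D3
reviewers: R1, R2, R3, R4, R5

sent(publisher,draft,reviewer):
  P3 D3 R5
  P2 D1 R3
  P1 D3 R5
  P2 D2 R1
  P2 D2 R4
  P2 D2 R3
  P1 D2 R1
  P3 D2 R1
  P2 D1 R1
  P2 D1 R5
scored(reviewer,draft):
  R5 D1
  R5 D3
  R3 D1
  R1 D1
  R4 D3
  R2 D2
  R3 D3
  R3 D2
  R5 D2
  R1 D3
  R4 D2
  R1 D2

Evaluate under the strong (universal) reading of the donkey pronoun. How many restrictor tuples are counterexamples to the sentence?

"her" takes "a reviewer" as antecedent and "it" takes "a draft"; both are donkey pronouns co-varying with the restrictor.
Strong reading: for every (p,d,r) with sent(p,d,r), scored(r,d).
Restrictor triples: (P1,D2,R1)→scored(R1,D2) ✓  (P1,D3,R5)→scored(R5,D3) ✓  (P2,D1,R1)→scored(R1,D1) ✓  (P2,D1,R3)→scored(R3,D1) ✓  (P2,D1,R5)→scored(R5,D1) ✓  (P2,D2,R1)→scored(R1,D2) ✓  (P2,D2,R3)→scored(R3,D2) ✓  (P2,D2,R4)→scored(R4,D2) ✓  (P3,D2,R1)→scored(R1,D2) ✓  (P3,D3,R5)→scored(R5,D3) ✓
Counterexamples (restrictor triples failing the scope): 0.

0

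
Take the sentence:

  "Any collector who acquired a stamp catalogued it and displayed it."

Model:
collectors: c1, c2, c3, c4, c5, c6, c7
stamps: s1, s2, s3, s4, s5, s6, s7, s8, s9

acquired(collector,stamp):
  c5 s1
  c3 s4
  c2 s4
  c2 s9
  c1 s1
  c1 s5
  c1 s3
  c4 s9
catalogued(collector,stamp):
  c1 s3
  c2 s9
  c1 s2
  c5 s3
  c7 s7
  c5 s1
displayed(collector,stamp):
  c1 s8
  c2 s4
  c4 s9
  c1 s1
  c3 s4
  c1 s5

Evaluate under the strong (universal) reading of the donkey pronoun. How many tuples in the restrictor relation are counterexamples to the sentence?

"it" takes "a stamp" as antecedent — a donkey pronoun bound across the clause boundary.
Strong reading: for every (c,s) with acquired(c,s), catalogued(c,s) ∧ displayed(c,s).
Restrictor pairs: (c1,s1) ✗  (c1,s3) ✗  (c1,s5) ✗  (c2,s4) ✗  (c2,s9) ✗  (c3,s4) ✗  (c4,s9) ✗  (c5,s1) ✗
Counterexamples (restrictor pairs failing the scope): 8.

8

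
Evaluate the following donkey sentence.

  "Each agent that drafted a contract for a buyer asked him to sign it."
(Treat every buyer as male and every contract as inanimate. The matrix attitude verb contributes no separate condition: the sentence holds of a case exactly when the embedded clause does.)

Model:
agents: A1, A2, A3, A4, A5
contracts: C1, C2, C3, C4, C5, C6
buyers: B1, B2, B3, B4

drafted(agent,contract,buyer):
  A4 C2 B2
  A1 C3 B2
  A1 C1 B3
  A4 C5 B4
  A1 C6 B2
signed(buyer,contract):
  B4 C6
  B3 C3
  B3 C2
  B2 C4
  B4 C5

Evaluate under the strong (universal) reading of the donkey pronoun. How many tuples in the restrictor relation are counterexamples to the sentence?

"him" takes "a buyer" as antecedent and "it" takes "a contract"; both are donkey pronouns co-varying with the restrictor.
Strong reading: for every (a,c,b) with drafted(a,c,b), signed(b,c).
Restrictor triples: (A1,C1,B3)→signed(B3,C1) ✗  (A1,C3,B2)→signed(B2,C3) ✗  (A1,C6,B2)→signed(B2,C6) ✗  (A4,C2,B2)→signed(B2,C2) ✗  (A4,C5,B4)→signed(B4,C5) ✓
Counterexamples (restrictor triples failing the scope): 4.

4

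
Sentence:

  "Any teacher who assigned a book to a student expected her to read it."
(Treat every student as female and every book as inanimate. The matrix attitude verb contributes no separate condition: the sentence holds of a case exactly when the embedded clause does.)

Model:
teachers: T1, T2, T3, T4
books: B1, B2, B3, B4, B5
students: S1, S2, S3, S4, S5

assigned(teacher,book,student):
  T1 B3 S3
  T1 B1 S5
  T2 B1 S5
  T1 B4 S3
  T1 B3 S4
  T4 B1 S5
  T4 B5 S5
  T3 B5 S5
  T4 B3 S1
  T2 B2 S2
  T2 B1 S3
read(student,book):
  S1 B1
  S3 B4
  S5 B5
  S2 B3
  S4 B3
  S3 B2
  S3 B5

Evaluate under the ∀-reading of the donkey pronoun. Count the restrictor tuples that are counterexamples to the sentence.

"her" takes "a student" as antecedent and "it" takes "a book"; both are donkey pronouns co-varying with the restrictor.
Strong reading: for every (t,b,s) with assigned(t,b,s), read(s,b).
Restrictor triples: (T1,B1,S5)→read(S5,B1) ✗  (T1,B3,S3)→read(S3,B3) ✗  (T1,B3,S4)→read(S4,B3) ✓  (T1,B4,S3)→read(S3,B4) ✓  (T2,B1,S3)→read(S3,B1) ✗  (T2,B1,S5)→read(S5,B1) ✗  (T2,B2,S2)→read(S2,B2) ✗  (T3,B5,S5)→read(S5,B5) ✓  (T4,B1,S5)→read(S5,B1) ✗  (T4,B3,S1)→read(S1,B3) ✗  (T4,B5,S5)→read(S5,B5) ✓
Counterexamples (restrictor triples failing the scope): 7.

7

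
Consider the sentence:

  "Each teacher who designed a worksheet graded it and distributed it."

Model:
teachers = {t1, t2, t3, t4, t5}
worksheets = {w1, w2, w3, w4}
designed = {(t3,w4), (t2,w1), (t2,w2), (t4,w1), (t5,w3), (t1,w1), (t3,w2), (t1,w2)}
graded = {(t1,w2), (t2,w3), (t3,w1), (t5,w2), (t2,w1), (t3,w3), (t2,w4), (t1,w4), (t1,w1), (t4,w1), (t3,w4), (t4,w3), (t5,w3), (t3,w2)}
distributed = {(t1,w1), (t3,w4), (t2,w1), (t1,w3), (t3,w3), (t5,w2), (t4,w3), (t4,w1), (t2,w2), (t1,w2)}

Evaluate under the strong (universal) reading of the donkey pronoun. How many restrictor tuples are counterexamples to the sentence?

3

"it" takes "a worksheet" as antecedent — a donkey pronoun bound across the clause boundary.
Strong reading: for every (t,w) with designed(t,w), graded(t,w) ∧ distributed(t,w).
Restrictor pairs: (t1,w1) ✓  (t1,w2) ✓  (t2,w1) ✓  (t2,w2) ✗  (t3,w2) ✗  (t3,w4) ✓  (t4,w1) ✓  (t5,w3) ✗
Counterexamples (restrictor pairs failing the scope): 3.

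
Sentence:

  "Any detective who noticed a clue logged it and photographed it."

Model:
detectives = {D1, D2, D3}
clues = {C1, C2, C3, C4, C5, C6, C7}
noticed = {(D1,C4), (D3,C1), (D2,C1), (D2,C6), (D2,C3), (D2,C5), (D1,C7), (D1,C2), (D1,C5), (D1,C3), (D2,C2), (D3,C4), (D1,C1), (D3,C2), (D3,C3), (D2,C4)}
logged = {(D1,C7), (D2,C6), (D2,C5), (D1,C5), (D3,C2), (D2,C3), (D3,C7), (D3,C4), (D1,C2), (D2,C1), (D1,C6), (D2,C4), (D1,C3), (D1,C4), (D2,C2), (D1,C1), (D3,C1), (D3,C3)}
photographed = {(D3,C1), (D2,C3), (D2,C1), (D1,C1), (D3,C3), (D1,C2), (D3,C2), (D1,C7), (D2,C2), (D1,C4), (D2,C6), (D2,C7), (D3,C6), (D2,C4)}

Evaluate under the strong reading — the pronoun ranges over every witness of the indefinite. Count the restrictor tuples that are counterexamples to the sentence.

"it" takes "a clue" as antecedent — a donkey pronoun bound across the clause boundary.
Strong reading: for every (d,c) with noticed(d,c), logged(d,c) ∧ photographed(d,c).
Restrictor pairs: (D1,C1) ✓  (D1,C2) ✓  (D1,C3) ✗  (D1,C4) ✓  (D1,C5) ✗  (D1,C7) ✓  (D2,C1) ✓  (D2,C2) ✓  (D2,C3) ✓  (D2,C4) ✓  (D2,C5) ✗  (D2,C6) ✓  (D3,C1) ✓  (D3,C2) ✓  (D3,C3) ✓  (D3,C4) ✗
Counterexamples (restrictor pairs failing the scope): 4.

4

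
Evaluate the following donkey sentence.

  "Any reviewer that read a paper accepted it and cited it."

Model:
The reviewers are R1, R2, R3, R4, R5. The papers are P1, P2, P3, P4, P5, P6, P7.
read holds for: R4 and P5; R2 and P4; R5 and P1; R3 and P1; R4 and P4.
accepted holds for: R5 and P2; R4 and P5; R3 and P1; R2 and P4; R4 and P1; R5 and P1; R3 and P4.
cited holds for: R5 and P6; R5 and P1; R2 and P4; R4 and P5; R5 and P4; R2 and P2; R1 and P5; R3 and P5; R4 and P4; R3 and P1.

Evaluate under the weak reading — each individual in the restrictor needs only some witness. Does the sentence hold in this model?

"it" takes "a paper" as antecedent — a donkey pronoun bound across the clause boundary.
Weak reading: every reviewer r with some read-paper has at least one read-paper p such that accepted(r,p) ∧ cited(r,p).
Per reviewer: R2:✓  R3:✓  R4:✓  R5:✓
Every reviewer in the restrictor has a witness.

True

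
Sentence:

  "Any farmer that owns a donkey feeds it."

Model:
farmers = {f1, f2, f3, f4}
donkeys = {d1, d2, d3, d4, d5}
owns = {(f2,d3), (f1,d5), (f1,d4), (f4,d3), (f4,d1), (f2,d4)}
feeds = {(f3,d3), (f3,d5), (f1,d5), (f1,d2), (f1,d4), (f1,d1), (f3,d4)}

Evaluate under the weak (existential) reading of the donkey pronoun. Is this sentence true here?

"it" takes "a donkey" as antecedent — a donkey pronoun bound across the clause boundary.
Weak reading: every farmer f with some owns-donkey has at least one owns-donkey d such that feeds(f,d).
Per farmer: f1:✓  f2:✗  f4:✗
f2 has no witness among its owns-donkeys.

False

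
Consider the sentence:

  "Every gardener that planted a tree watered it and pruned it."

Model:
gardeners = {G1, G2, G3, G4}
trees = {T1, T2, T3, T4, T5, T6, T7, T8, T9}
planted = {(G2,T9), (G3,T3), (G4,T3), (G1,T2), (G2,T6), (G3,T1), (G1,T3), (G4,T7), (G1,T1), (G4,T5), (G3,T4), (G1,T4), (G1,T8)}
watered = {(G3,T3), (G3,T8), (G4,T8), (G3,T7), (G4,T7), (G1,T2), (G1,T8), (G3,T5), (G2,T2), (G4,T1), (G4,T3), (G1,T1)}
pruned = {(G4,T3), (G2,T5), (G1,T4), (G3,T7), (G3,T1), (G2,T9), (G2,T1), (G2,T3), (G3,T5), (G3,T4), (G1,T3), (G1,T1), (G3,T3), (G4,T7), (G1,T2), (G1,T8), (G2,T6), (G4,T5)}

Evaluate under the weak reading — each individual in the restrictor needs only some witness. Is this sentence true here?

"it" takes "a tree" as antecedent — a donkey pronoun bound across the clause boundary.
Weak reading: every gardener g with some planted-tree has at least one planted-tree t such that watered(g,t) ∧ pruned(g,t).
Per gardener: G1:✓  G2:✗  G3:✓  G4:✓
G2 has no witness among its planted-trees.

False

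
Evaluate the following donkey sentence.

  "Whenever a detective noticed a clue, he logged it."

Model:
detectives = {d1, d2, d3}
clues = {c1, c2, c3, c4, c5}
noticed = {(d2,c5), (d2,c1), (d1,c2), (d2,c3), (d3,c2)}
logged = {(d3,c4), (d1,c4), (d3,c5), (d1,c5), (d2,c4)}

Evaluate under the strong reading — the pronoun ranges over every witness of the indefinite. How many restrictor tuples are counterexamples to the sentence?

5

"it" takes "a clue" as antecedent — a donkey pronoun bound across the clause boundary.
Strong reading: for every (d,c) with noticed(d,c), logged(d,c).
Restrictor pairs: (d1,c2) ✗  (d2,c1) ✗  (d2,c3) ✗  (d2,c5) ✗  (d3,c2) ✗
Counterexamples (restrictor pairs failing the scope): 5.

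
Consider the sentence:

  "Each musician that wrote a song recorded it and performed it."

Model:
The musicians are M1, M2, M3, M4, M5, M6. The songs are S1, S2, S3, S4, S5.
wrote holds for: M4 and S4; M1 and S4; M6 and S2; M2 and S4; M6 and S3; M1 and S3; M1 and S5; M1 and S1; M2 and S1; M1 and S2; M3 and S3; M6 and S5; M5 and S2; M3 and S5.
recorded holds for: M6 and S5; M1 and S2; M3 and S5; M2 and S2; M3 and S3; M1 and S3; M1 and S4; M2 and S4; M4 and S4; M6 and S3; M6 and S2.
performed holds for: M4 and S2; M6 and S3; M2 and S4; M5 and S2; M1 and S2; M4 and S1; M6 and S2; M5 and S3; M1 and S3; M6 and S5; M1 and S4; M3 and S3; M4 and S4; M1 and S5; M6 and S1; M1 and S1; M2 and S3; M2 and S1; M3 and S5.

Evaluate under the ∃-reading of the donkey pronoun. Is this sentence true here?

"it" takes "a song" as antecedent — a donkey pronoun bound across the clause boundary.
Weak reading: every musician m with some wrote-song has at least one wrote-song s such that recorded(m,s) ∧ performed(m,s).
Per musician: M1:✓  M2:✓  M3:✓  M4:✓  M5:✗  M6:✓
M5 has no witness among its wrote-songs.

False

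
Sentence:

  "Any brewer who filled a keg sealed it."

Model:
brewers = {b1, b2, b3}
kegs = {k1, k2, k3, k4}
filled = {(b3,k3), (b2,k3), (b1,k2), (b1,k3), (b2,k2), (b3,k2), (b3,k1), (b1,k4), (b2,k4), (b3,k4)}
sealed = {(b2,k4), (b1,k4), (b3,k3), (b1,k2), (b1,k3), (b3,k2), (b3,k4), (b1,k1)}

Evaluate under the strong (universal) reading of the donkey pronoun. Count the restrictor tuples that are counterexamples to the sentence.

"it" takes "a keg" as antecedent — a donkey pronoun bound across the clause boundary.
Strong reading: for every (b,k) with filled(b,k), sealed(b,k).
Restrictor pairs: (b1,k2) ✓  (b1,k3) ✓  (b1,k4) ✓  (b2,k2) ✗  (b2,k3) ✗  (b2,k4) ✓  (b3,k1) ✗  (b3,k2) ✓  (b3,k3) ✓  (b3,k4) ✓
Counterexamples (restrictor pairs failing the scope): 3.

3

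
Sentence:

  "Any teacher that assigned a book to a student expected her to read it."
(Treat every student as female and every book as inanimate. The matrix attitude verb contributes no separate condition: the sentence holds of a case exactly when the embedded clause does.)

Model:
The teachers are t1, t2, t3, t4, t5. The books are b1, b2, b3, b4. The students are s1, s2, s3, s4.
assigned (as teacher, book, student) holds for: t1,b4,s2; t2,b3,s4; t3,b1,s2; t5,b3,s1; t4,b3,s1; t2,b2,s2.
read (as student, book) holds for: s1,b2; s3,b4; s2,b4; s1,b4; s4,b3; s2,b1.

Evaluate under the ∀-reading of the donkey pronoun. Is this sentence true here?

False

"her" takes "a student" as antecedent and "it" takes "a book"; both are donkey pronouns co-varying with the restrictor.
Strong reading: for every (t,b,s) with assigned(t,b,s), read(s,b).
Restrictor triples: (t1,b4,s2)→read(s2,b4) ✓  (t2,b2,s2)→read(s2,b2) ✗  (t2,b3,s4)→read(s4,b3) ✓  (t3,b1,s2)→read(s2,b1) ✓  (t4,b3,s1)→read(s1,b3) ✗  (t5,b3,s1)→read(s1,b3) ✗
Counterexample: (t2,b2,s2) — read(s2,b2) does not hold.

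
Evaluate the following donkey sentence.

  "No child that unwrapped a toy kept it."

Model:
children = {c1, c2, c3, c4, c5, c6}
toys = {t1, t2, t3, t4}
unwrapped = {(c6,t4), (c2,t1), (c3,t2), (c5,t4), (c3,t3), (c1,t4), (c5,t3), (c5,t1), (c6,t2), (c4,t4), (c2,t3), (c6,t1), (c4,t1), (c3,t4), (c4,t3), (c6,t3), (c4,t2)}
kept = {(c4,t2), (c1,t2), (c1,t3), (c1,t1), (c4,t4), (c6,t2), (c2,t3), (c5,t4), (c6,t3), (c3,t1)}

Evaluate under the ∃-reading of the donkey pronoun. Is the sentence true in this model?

"it" takes "a toy" as antecedent — a donkey pronoun bound across the clause boundary.
Truth condition: for no (c,t) with unwrapped(c,t) does kept(c,t) hold.
Restrictor pairs — does the scope hold? (c1,t4):fails  (c2,t1):fails  (c2,t3):holds  (c3,t2):fails  (c3,t3):fails  (c3,t4):fails  (c4,t1):fails  (c4,t2):holds  (c4,t3):fails  (c4,t4):holds  (c5,t1):fails  (c5,t3):fails  (c5,t4):holds  (c6,t1):fails  (c6,t2):holds  (c6,t3):holds  (c6,t4):fails
Scope holds for 6 pair(s), so the sentence is false.

False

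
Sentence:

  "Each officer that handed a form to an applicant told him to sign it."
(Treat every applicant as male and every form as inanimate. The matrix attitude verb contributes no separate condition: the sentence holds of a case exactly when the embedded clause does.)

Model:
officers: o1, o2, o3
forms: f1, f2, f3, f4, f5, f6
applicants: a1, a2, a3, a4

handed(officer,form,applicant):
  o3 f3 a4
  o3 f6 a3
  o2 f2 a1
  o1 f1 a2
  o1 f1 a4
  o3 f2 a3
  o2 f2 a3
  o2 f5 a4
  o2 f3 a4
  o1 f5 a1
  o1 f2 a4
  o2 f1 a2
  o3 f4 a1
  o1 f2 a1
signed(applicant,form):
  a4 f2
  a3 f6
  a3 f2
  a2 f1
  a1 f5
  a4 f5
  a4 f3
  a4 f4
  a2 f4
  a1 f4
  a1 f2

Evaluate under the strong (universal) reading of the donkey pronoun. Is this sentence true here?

"him" takes "an applicant" as antecedent and "it" takes "a form"; both are donkey pronouns co-varying with the restrictor.
Strong reading: for every (o,f,a) with handed(o,f,a), signed(a,f).
Restrictor triples: (o1,f1,a2)→signed(a2,f1) ✓  (o1,f1,a4)→signed(a4,f1) ✗  (o1,f2,a1)→signed(a1,f2) ✓  (o1,f2,a4)→signed(a4,f2) ✓  (o1,f5,a1)→signed(a1,f5) ✓  (o2,f1,a2)→signed(a2,f1) ✓  (o2,f2,a1)→signed(a1,f2) ✓  (o2,f2,a3)→signed(a3,f2) ✓  (o2,f3,a4)→signed(a4,f3) ✓  (o2,f5,a4)→signed(a4,f5) ✓  (o3,f2,a3)→signed(a3,f2) ✓  (o3,f3,a4)→signed(a4,f3) ✓  (o3,f4,a1)→signed(a1,f4) ✓  (o3,f6,a3)→signed(a3,f6) ✓
Counterexample: (o1,f1,a4) — signed(a4,f1) does not hold.

False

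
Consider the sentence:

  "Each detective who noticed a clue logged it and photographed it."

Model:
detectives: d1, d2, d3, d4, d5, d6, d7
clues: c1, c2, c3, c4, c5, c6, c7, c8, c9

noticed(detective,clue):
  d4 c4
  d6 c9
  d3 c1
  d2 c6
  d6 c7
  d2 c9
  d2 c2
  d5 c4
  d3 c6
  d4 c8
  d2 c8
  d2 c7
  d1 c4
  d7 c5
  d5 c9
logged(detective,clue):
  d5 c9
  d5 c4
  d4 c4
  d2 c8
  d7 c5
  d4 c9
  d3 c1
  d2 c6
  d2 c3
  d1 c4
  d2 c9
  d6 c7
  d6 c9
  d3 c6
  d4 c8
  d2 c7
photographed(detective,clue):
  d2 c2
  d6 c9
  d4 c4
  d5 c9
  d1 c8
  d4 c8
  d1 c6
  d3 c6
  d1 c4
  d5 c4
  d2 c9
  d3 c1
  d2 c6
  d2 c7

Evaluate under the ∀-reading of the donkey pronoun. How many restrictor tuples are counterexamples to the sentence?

4

"it" takes "a clue" as antecedent — a donkey pronoun bound across the clause boundary.
Strong reading: for every (d,c) with noticed(d,c), logged(d,c) ∧ photographed(d,c).
Restrictor pairs: (d1,c4) ✓  (d2,c2) ✗  (d2,c6) ✓  (d2,c7) ✓  (d2,c8) ✗  (d2,c9) ✓  (d3,c1) ✓  (d3,c6) ✓  (d4,c4) ✓  (d4,c8) ✓  (d5,c4) ✓  (d5,c9) ✓  (d6,c7) ✗  (d6,c9) ✓  (d7,c5) ✗
Counterexamples (restrictor pairs failing the scope): 4.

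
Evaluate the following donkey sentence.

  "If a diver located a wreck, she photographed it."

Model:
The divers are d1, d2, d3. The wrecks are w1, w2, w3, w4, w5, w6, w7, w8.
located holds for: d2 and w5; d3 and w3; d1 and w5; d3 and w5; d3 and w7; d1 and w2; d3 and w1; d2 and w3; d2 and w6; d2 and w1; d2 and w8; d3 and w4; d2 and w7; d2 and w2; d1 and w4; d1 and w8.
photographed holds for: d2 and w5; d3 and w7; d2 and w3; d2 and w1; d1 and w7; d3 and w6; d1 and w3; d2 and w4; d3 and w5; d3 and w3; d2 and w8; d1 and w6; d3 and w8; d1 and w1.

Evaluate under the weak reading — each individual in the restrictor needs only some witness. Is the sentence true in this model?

False

"it" takes "a wreck" as antecedent — a donkey pronoun bound across the clause boundary.
Weak reading: every diver d with some located-wreck has at least one located-wreck w such that photographed(d,w).
Per diver: d1:✗  d2:✓  d3:✓
d1 has no witness among its located-wrecks.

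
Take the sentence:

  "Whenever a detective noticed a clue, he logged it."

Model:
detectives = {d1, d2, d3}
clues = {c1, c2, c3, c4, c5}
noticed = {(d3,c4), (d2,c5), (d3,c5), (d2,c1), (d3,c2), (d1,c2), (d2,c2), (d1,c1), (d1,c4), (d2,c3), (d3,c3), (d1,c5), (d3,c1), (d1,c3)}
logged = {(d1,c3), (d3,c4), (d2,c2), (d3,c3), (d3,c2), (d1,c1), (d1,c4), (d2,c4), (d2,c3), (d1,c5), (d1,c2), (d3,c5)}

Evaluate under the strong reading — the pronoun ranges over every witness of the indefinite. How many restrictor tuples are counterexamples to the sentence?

"it" takes "a clue" as antecedent — a donkey pronoun bound across the clause boundary.
Strong reading: for every (d,c) with noticed(d,c), logged(d,c).
Restrictor pairs: (d1,c1) ✓  (d1,c2) ✓  (d1,c3) ✓  (d1,c4) ✓  (d1,c5) ✓  (d2,c1) ✗  (d2,c2) ✓  (d2,c3) ✓  (d2,c5) ✗  (d3,c1) ✗  (d3,c2) ✓  (d3,c3) ✓  (d3,c4) ✓  (d3,c5) ✓
Counterexamples (restrictor pairs failing the scope): 3.

3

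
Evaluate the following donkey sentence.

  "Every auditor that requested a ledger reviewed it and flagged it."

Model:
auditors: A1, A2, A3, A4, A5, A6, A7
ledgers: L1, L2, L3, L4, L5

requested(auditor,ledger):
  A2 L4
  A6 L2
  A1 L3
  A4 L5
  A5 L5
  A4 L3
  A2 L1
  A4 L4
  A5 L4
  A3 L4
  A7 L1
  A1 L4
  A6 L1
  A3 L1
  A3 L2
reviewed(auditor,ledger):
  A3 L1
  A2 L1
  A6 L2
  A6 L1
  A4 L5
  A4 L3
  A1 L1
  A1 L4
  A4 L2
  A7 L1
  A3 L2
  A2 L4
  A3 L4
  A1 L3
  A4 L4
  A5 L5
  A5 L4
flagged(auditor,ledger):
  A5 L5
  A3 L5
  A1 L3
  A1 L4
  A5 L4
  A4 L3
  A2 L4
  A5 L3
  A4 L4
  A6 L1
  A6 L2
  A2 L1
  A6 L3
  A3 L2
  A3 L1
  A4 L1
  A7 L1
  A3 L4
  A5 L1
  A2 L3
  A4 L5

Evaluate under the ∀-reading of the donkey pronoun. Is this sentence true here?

True

"it" takes "a ledger" as antecedent — a donkey pronoun bound across the clause boundary.
Strong reading: for every (a,l) with requested(a,l), reviewed(a,l) ∧ flagged(a,l).
Restrictor pairs: (A1,L3) ✓  (A1,L4) ✓  (A2,L1) ✓  (A2,L4) ✓  (A3,L1) ✓  (A3,L2) ✓  (A3,L4) ✓  (A4,L3) ✓  (A4,L4) ✓  (A4,L5) ✓  (A5,L4) ✓  (A5,L5) ✓  (A6,L1) ✓  (A6,L2) ✓  (A7,L1) ✓
Every restrictor pair satisfies the scope.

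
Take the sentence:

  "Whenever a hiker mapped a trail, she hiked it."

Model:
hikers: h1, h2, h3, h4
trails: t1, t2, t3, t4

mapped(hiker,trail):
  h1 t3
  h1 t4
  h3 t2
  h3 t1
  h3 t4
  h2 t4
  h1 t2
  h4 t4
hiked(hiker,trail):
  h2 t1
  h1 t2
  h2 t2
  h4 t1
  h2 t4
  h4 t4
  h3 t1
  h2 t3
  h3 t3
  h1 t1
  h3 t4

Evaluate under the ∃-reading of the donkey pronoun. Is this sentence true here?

"it" takes "a trail" as antecedent — a donkey pronoun bound across the clause boundary.
Weak reading: every hiker h with some mapped-trail has at least one mapped-trail t such that hiked(h,t).
Per hiker: h1:✓  h2:✓  h3:✓  h4:✓
Every hiker in the restrictor has a witness.

True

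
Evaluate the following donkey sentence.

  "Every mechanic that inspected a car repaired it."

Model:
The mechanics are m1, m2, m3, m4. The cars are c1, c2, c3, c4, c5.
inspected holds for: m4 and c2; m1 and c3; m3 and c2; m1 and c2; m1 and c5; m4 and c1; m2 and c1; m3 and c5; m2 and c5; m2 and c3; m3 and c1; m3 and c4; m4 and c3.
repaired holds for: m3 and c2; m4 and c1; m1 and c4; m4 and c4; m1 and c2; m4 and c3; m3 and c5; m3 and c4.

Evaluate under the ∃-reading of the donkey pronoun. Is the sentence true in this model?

False

"it" takes "a car" as antecedent — a donkey pronoun bound across the clause boundary.
Weak reading: every mechanic m with some inspected-car has at least one inspected-car c such that repaired(m,c).
Per mechanic: m1:✓  m2:✗  m3:✓  m4:✓
m2 has no witness among its inspected-cars.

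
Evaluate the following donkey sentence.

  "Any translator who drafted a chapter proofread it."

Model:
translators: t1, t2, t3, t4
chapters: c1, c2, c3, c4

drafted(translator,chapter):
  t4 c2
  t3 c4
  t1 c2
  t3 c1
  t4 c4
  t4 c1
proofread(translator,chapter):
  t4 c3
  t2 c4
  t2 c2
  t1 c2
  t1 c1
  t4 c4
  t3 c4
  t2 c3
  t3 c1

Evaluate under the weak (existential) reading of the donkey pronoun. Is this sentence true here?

True

"it" takes "a chapter" as antecedent — a donkey pronoun bound across the clause boundary.
Weak reading: every translator t with some drafted-chapter has at least one drafted-chapter c such that proofread(t,c).
Per translator: t1:✓  t3:✓  t4:✓
Every translator in the restrictor has a witness.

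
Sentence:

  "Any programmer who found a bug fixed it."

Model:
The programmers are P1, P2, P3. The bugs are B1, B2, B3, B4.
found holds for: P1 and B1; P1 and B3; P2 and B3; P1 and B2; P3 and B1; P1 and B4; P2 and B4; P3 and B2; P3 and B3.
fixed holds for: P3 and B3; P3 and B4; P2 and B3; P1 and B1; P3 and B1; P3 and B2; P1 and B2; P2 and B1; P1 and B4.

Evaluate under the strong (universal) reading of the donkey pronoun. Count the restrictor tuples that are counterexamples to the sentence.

2

"it" takes "a bug" as antecedent — a donkey pronoun bound across the clause boundary.
Strong reading: for every (p,b) with found(p,b), fixed(p,b).
Restrictor pairs: (P1,B1) ✓  (P1,B2) ✓  (P1,B3) ✗  (P1,B4) ✓  (P2,B3) ✓  (P2,B4) ✗  (P3,B1) ✓  (P3,B2) ✓  (P3,B3) ✓
Counterexamples (restrictor pairs failing the scope): 2.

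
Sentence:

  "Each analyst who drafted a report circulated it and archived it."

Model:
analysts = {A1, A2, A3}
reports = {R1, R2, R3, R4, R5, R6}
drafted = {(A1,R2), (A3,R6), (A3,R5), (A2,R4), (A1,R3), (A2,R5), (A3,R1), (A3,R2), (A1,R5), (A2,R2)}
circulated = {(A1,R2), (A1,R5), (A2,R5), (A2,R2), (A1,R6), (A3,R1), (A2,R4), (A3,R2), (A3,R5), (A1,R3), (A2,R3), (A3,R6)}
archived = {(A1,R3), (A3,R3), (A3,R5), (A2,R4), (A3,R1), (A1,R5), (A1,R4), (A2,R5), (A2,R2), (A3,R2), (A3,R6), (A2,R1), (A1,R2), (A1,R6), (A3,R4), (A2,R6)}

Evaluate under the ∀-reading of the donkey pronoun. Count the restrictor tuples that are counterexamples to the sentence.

"it" takes "a report" as antecedent — a donkey pronoun bound across the clause boundary.
Strong reading: for every (a,r) with drafted(a,r), circulated(a,r) ∧ archived(a,r).
Restrictor pairs: (A1,R2) ✓  (A1,R3) ✓  (A1,R5) ✓  (A2,R2) ✓  (A2,R4) ✓  (A2,R5) ✓  (A3,R1) ✓  (A3,R2) ✓  (A3,R5) ✓  (A3,R6) ✓
Counterexamples (restrictor pairs failing the scope): 0.

0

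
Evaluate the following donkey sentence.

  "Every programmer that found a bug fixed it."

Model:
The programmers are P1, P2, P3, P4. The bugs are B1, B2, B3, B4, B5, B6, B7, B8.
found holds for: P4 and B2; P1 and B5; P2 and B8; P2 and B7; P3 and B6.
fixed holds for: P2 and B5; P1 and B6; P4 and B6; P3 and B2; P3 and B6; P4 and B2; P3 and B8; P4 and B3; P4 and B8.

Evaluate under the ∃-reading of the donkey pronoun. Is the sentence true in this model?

"it" takes "a bug" as antecedent — a donkey pronoun bound across the clause boundary.
Weak reading: every programmer p with some found-bug has at least one found-bug b such that fixed(p,b).
Per programmer: P1:✗  P2:✗  P3:✓  P4:✓
P1 has no witness among its found-bugs.

False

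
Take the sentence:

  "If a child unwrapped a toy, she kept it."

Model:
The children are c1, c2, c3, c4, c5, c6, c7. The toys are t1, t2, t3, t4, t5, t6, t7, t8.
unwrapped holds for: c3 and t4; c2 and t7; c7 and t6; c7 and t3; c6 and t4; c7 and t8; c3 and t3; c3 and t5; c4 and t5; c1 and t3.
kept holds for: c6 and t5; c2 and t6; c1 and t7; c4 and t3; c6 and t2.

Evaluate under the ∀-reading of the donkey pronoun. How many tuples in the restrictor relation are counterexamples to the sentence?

"it" takes "a toy" as antecedent — a donkey pronoun bound across the clause boundary.
Strong reading: for every (c,t) with unwrapped(c,t), kept(c,t).
Restrictor pairs: (c1,t3) ✗  (c2,t7) ✗  (c3,t3) ✗  (c3,t4) ✗  (c3,t5) ✗  (c4,t5) ✗  (c6,t4) ✗  (c7,t3) ✗  (c7,t6) ✗  (c7,t8) ✗
Counterexamples (restrictor pairs failing the scope): 10.

10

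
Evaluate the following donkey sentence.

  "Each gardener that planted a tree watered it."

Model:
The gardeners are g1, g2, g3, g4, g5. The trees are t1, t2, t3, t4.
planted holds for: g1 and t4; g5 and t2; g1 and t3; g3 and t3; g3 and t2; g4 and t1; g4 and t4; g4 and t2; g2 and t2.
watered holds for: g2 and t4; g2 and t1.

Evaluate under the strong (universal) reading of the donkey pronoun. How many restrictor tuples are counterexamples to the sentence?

9

"it" takes "a tree" as antecedent — a donkey pronoun bound across the clause boundary.
Strong reading: for every (g,t) with planted(g,t), watered(g,t).
Restrictor pairs: (g1,t3) ✗  (g1,t4) ✗  (g2,t2) ✗  (g3,t2) ✗  (g3,t3) ✗  (g4,t1) ✗  (g4,t2) ✗  (g4,t4) ✗  (g5,t2) ✗
Counterexamples (restrictor pairs failing the scope): 9.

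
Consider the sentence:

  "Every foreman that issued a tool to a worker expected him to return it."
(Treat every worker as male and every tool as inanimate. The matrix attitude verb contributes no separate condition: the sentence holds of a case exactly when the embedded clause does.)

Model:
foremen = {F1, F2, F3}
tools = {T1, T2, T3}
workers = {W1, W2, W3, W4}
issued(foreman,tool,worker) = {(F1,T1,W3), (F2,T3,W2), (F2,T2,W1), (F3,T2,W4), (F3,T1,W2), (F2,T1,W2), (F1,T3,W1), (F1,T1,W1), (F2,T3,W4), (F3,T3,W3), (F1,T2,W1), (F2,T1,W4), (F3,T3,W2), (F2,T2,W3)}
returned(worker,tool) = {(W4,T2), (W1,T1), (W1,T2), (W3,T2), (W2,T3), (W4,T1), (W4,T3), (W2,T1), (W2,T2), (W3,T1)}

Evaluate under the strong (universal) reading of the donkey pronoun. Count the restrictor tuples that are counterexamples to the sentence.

"him" takes "a worker" as antecedent and "it" takes "a tool"; both are donkey pronouns co-varying with the restrictor.
Strong reading: for every (f,t,w) with issued(f,t,w), returned(w,t).
Restrictor triples: (F1,T1,W1)→returned(W1,T1) ✓  (F1,T1,W3)→returned(W3,T1) ✓  (F1,T2,W1)→returned(W1,T2) ✓  (F1,T3,W1)→returned(W1,T3) ✗  (F2,T1,W2)→returned(W2,T1) ✓  (F2,T1,W4)→returned(W4,T1) ✓  (F2,T2,W1)→returned(W1,T2) ✓  (F2,T2,W3)→returned(W3,T2) ✓  (F2,T3,W2)→returned(W2,T3) ✓  (F2,T3,W4)→returned(W4,T3) ✓  (F3,T1,W2)→returned(W2,T1) ✓  (F3,T2,W4)→returned(W4,T2) ✓  (F3,T3,W2)→returned(W2,T3) ✓  (F3,T3,W3)→returned(W3,T3) ✗
Counterexamples (restrictor triples failing the scope): 2.

2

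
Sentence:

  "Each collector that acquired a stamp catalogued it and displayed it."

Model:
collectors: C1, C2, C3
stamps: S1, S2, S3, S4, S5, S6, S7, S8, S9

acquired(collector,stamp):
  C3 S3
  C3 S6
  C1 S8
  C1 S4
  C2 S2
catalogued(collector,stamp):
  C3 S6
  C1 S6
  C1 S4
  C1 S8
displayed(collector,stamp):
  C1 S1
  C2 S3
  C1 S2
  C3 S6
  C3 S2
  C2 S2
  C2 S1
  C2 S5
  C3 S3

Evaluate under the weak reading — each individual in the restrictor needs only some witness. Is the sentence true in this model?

False

"it" takes "a stamp" as antecedent — a donkey pronoun bound across the clause boundary.
Weak reading: every collector c with some acquired-stamp has at least one acquired-stamp s such that catalogued(c,s) ∧ displayed(c,s).
Per collector: C1:✗  C2:✗  C3:✓
C1 has no witness among its acquired-stamps.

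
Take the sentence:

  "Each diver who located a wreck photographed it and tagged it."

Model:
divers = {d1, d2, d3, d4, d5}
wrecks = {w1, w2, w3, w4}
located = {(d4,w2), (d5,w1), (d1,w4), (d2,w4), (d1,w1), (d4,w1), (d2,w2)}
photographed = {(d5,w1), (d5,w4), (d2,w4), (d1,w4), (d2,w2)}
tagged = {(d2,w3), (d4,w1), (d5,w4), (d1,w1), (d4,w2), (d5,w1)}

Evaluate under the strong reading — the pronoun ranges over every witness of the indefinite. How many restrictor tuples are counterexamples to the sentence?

"it" takes "a wreck" as antecedent — a donkey pronoun bound across the clause boundary.
Strong reading: for every (d,w) with located(d,w), photographed(d,w) ∧ tagged(d,w).
Restrictor pairs: (d1,w1) ✗  (d1,w4) ✗  (d2,w2) ✗  (d2,w4) ✗  (d4,w1) ✗  (d4,w2) ✗  (d5,w1) ✓
Counterexamples (restrictor pairs failing the scope): 6.

6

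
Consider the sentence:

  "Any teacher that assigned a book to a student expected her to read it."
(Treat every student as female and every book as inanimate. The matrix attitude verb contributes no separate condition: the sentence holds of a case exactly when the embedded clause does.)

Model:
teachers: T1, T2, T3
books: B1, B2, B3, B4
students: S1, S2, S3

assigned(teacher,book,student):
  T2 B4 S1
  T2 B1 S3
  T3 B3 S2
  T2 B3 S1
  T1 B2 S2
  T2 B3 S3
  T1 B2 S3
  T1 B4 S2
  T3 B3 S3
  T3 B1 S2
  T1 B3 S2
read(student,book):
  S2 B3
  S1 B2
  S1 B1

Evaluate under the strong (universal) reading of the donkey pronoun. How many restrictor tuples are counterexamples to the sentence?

9

"her" takes "a student" as antecedent and "it" takes "a book"; both are donkey pronouns co-varying with the restrictor.
Strong reading: for every (t,b,s) with assigned(t,b,s), read(s,b).
Restrictor triples: (T1,B2,S2)→read(S2,B2) ✗  (T1,B2,S3)→read(S3,B2) ✗  (T1,B3,S2)→read(S2,B3) ✓  (T1,B4,S2)→read(S2,B4) ✗  (T2,B1,S3)→read(S3,B1) ✗  (T2,B3,S1)→read(S1,B3) ✗  (T2,B3,S3)→read(S3,B3) ✗  (T2,B4,S1)→read(S1,B4) ✗  (T3,B1,S2)→read(S2,B1) ✗  (T3,B3,S2)→read(S2,B3) ✓  (T3,B3,S3)→read(S3,B3) ✗
Counterexamples (restrictor triples failing the scope): 9.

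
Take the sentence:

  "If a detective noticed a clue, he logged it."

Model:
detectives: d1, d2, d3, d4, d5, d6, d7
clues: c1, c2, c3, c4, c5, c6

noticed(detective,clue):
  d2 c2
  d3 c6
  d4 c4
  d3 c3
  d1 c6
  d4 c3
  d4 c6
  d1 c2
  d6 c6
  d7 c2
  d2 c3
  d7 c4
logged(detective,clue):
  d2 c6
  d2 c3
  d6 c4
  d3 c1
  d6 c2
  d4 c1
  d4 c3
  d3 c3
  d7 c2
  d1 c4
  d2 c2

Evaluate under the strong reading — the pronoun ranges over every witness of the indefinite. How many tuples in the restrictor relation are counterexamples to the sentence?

"it" takes "a clue" as antecedent — a donkey pronoun bound across the clause boundary.
Strong reading: for every (d,c) with noticed(d,c), logged(d,c).
Restrictor pairs: (d1,c2) ✗  (d1,c6) ✗  (d2,c2) ✓  (d2,c3) ✓  (d3,c3) ✓  (d3,c6) ✗  (d4,c3) ✓  (d4,c4) ✗  (d4,c6) ✗  (d6,c6) ✗  (d7,c2) ✓  (d7,c4) ✗
Counterexamples (restrictor pairs failing the scope): 7.

7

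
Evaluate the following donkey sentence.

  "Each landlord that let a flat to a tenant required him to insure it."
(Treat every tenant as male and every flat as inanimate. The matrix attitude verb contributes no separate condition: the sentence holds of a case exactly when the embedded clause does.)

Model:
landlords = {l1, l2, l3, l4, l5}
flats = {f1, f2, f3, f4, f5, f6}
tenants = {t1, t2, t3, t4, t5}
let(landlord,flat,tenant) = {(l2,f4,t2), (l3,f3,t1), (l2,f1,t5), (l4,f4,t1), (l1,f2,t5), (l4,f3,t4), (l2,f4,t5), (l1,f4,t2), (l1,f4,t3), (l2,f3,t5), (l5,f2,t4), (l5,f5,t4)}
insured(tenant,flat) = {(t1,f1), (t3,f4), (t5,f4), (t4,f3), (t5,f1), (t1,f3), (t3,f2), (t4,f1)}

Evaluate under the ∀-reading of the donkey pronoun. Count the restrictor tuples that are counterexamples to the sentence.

"him" takes "a tenant" as antecedent and "it" takes "a flat"; both are donkey pronouns co-varying with the restrictor.
Strong reading: for every (l,f,t) with let(l,f,t), insured(t,f).
Restrictor triples: (l1,f2,t5)→insured(t5,f2) ✗  (l1,f4,t2)→insured(t2,f4) ✗  (l1,f4,t3)→insured(t3,f4) ✓  (l2,f1,t5)→insured(t5,f1) ✓  (l2,f3,t5)→insured(t5,f3) ✗  (l2,f4,t2)→insured(t2,f4) ✗  (l2,f4,t5)→insured(t5,f4) ✓  (l3,f3,t1)→insured(t1,f3) ✓  (l4,f3,t4)→insured(t4,f3) ✓  (l4,f4,t1)→insured(t1,f4) ✗  (l5,f2,t4)→insured(t4,f2) ✗  (l5,f5,t4)→insured(t4,f5) ✗
Counterexamples (restrictor triples failing the scope): 7.

7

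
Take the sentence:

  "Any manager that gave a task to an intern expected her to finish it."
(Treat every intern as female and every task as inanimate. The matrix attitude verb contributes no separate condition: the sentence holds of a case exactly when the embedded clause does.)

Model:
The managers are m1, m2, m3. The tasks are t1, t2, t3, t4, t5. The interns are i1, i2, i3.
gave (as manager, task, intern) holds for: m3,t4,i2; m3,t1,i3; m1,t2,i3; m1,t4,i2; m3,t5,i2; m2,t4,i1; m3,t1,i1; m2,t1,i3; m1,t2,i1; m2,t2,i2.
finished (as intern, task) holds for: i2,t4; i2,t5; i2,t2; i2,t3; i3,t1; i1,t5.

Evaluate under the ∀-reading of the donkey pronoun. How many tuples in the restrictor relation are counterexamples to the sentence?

"her" takes "an intern" as antecedent and "it" takes "a task"; both are donkey pronouns co-varying with the restrictor.
Strong reading: for every (m,t,i) with gave(m,t,i), finished(i,t).
Restrictor triples: (m1,t2,i1)→finished(i1,t2) ✗  (m1,t2,i3)→finished(i3,t2) ✗  (m1,t4,i2)→finished(i2,t4) ✓  (m2,t1,i3)→finished(i3,t1) ✓  (m2,t2,i2)→finished(i2,t2) ✓  (m2,t4,i1)→finished(i1,t4) ✗  (m3,t1,i1)→finished(i1,t1) ✗  (m3,t1,i3)→finished(i3,t1) ✓  (m3,t4,i2)→finished(i2,t4) ✓  (m3,t5,i2)→finished(i2,t5) ✓
Counterexamples (restrictor triples failing the scope): 4.

4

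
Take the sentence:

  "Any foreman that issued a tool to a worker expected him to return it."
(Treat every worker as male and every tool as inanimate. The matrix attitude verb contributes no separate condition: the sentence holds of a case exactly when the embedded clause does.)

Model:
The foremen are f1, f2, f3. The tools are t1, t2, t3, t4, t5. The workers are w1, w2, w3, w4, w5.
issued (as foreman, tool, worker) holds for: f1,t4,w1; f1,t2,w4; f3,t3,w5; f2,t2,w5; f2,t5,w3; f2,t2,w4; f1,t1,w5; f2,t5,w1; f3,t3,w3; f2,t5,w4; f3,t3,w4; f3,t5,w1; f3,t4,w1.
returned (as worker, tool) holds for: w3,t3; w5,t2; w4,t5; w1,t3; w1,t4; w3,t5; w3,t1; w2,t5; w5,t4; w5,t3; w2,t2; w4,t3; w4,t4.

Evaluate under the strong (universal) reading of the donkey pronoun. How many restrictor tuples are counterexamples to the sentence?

5

"him" takes "a worker" as antecedent and "it" takes "a tool"; both are donkey pronouns co-varying with the restrictor.
Strong reading: for every (f,t,w) with issued(f,t,w), returned(w,t).
Restrictor triples: (f1,t1,w5)→returned(w5,t1) ✗  (f1,t2,w4)→returned(w4,t2) ✗  (f1,t4,w1)→returned(w1,t4) ✓  (f2,t2,w4)→returned(w4,t2) ✗  (f2,t2,w5)→returned(w5,t2) ✓  (f2,t5,w1)→returned(w1,t5) ✗  (f2,t5,w3)→returned(w3,t5) ✓  (f2,t5,w4)→returned(w4,t5) ✓  (f3,t3,w3)→returned(w3,t3) ✓  (f3,t3,w4)→returned(w4,t3) ✓  (f3,t3,w5)→returned(w5,t3) ✓  (f3,t4,w1)→returned(w1,t4) ✓  (f3,t5,w1)→returned(w1,t5) ✗
Counterexamples (restrictor triples failing the scope): 5.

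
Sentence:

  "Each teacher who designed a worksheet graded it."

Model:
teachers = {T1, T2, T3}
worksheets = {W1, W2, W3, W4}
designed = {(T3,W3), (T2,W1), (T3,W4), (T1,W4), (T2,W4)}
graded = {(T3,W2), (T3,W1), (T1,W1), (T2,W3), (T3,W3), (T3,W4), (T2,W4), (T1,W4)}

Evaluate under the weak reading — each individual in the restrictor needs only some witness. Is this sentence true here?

"it" takes "a worksheet" as antecedent — a donkey pronoun bound across the clause boundary.
Weak reading: every teacher t with some designed-worksheet has at least one designed-worksheet w such that graded(t,w).
Per teacher: T1:✓  T2:✓  T3:✓
Every teacher in the restrictor has a witness.

True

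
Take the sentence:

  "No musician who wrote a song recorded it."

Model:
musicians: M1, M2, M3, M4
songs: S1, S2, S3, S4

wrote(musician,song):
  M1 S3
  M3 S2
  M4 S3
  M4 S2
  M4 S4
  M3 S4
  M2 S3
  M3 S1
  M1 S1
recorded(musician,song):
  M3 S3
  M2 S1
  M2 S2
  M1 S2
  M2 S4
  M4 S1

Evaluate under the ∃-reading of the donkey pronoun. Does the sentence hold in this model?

"it" takes "a song" as antecedent — a donkey pronoun bound across the clause boundary.
Truth condition: for no (m,s) with wrote(m,s) does recorded(m,s) hold.
Restrictor pairs — does the scope hold? (M1,S1):fails  (M1,S3):fails  (M2,S3):fails  (M3,S1):fails  (M3,S2):fails  (M3,S4):fails  (M4,S2):fails  (M4,S3):fails  (M4,S4):fails
Scope holds for no restrictor pair, so the sentence is true.

True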